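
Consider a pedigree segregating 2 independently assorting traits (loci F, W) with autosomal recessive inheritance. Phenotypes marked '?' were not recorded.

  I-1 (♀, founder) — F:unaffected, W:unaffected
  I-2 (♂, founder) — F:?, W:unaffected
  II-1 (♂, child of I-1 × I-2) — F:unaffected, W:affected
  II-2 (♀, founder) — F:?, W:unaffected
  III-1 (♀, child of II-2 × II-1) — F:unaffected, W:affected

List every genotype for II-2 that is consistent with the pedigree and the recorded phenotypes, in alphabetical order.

II-2 ∈ {FF Ww, Ff Ww, ff Ww}

F/I-1 un ·: FF|Ff
F/I-2 ? ·: FF|Ff|ff
F/II-1 un I-1×I-2: FF|Ff
F/II-2 ? ·: FF|Ff|ff
F/III-1 un II-2×II-1: FF|Ff
⇒ F over [I-1,I-2,II-1,II-2,III-1]: 41 consistent
W/I-1 un ·: Ww
W/I-2 un ·: Ww
W/II-1 aff I-1×I-2: ww
W/II-2 un ·: Ww
W/III-1 aff II-2×II-1: ww
⇒ W over [I-1,I-2,II-1,II-2,III-1]: 1 consistent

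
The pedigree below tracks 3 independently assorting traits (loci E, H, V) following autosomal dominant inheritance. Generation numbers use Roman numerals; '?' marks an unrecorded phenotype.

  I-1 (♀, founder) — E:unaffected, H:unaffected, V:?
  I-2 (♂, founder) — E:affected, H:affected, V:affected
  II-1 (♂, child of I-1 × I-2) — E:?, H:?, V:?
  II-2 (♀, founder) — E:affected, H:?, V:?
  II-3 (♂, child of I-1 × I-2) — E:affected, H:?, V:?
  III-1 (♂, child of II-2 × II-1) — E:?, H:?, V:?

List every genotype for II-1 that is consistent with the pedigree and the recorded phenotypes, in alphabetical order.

II-1 ∈ {Ee Hh VV, Ee Hh Vv, Ee Hh vv, Ee hh VV, Ee hh Vv, Ee hh vv, ee Hh VV, ee Hh Vv, ee Hh vv, ee hh VV, ee hh Vv, ee hh vv}

E/I-1 un ·: ee
E/I-2 aff ·: Ee|EE
E/II-1 ? I-1×I-2: ee|Ee
E/II-2 aff ·: Ee|EE
E/II-3 aff I-1×I-2: Ee
E/III-1 ? II-2×II-1: ee|Ee|EE
⇒ E over [I-1,I-2,II-1,II-2,II-3,III-1]: 13 consistent
H/I-1 un ·: hh
H/I-2 aff ·: Hh|HH
H/II-1 ? I-1×I-2: hh|Hh
H/II-2 ? ·: hh|Hh|HH
H/II-3 ? I-1×I-2: hh|Hh
H/III-1 ? II-2×II-1: hh|Hh|HH
⇒ H over [I-1,I-2,II-1,II-2,II-3,III-1]: 29 consistent
V/I-1 ? ·: vv|Vv|VV
V/I-2 aff ·: Vv|VV
V/II-1 ? I-1×I-2: vv|Vv|VV
V/II-2 ? ·: vv|Vv|VV
V/II-3 ? I-1×I-2: vv|Vv|VV
V/III-1 ? II-2×II-1: vv|Vv|VV
⇒ V over [I-1,I-2,II-1,II-2,II-3,III-1]: 122 consistent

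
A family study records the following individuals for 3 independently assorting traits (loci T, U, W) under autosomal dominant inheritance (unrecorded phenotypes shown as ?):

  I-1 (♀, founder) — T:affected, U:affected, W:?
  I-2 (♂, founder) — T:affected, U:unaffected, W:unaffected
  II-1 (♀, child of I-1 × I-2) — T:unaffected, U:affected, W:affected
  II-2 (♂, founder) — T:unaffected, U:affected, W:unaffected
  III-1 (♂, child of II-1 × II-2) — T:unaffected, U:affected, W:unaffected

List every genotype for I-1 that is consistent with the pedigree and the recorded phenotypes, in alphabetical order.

I-1 ∈ {Tt UU WW, Tt UU Ww, Tt Uu WW, Tt Uu Ww}

T/I-1 aff ·: Tt
T/I-2 aff ·: Tt
T/II-1 un I-1×I-2: tt
T/II-2 un ·: tt
T/III-1 un II-1×II-2: tt
⇒ T over [I-1,I-2,II-1,II-2,III-1]: 1 consistent
U/I-1 aff ·: Uu|UU
U/I-2 un ·: uu
U/II-1 aff I-1×I-2: Uu
U/II-2 aff ·: Uu|UU
U/III-1 aff II-1×II-2: Uu|UU
⇒ U over [I-1,I-2,II-1,II-2,III-1]: 8 consistent
W/I-1 ? ·: Ww|WW
W/I-2 un ·: ww
W/II-1 aff I-1×I-2: Ww
W/II-2 un ·: ww
W/III-1 un II-1×II-2: ww
⇒ W over [I-1,I-2,II-1,II-2,III-1]: 2 consistent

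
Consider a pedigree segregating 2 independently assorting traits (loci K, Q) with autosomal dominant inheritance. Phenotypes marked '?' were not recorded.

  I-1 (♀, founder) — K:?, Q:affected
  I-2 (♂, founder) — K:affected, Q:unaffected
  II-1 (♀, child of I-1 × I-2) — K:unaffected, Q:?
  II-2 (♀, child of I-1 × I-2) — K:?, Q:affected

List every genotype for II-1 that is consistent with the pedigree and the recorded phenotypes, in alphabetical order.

II-1 ∈ {kk Qq, kk qq}

K/I-1 ? ·: kk|Kk
K/I-2 aff ·: Kk
K/II-1 un I-1×I-2: kk
K/II-2 ? I-1×I-2: kk|Kk|KK
⇒ K over [I-1,I-2,II-1,II-2]: 5 consistent
Q/I-1 aff ·: Qq|QQ
Q/I-2 un ·: qq
Q/II-1 ? I-1×I-2: qq|Qq
Q/II-2 aff I-1×I-2: Qq
⇒ Q over [I-1,I-2,II-1,II-2]: 3 consistent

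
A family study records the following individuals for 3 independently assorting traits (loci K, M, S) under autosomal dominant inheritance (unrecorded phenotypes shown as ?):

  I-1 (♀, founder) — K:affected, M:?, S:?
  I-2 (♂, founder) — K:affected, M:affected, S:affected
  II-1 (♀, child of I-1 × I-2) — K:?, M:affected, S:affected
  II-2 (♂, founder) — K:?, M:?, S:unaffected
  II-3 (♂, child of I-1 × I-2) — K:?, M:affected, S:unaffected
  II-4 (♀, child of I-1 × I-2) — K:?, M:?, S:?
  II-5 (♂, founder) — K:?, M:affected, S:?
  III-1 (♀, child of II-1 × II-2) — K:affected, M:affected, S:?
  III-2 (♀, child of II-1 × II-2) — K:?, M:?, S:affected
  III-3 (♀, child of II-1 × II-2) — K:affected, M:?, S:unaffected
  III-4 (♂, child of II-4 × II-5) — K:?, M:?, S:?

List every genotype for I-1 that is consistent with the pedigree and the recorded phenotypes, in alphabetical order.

K/I-1 aff ·: Kk|KK
K/I-2 aff ·: Kk|KK
K/II-1 ? I-1×I-2: kk|Kk|KK
K/II-2 ? ·: kk|Kk|KK
K/II-3 ? I-1×I-2: kk|Kk|KK
K/II-4 ? I-1×I-2: kk|Kk|KK
K/II-5 ? ·: kk|Kk|KK
K/III-1 aff II-1×II-2: Kk|KK
K/III-2 ? II-1×II-2: kk|Kk|KK
K/III-3 aff II-1×II-2: Kk|KK
K/III-4 ? II-4×II-5: kk|Kk|KK
⇒ K over [I-1,I-2,II-1,II-2,II-3,II-4,II-5,III-1,III-2,III-3,III-4]: 3023 consistent
M/I-1 ? ·: mm|Mm|MM
M/I-2 aff ·: Mm|MM
M/II-1 aff I-1×I-2: Mm|MM
M/II-2 ? ·: mm|Mm|MM
M/II-3 aff I-1×I-2: Mm|MM
M/II-4 ? I-1×I-2: mm|Mm|MM
M/II-5 aff ·: Mm|MM
M/III-1 aff II-1×II-2: Mm|MM
M/III-2 ? II-1×II-2: mm|Mm|MM
M/III-3 ? II-1×II-2: mm|Mm|MM
M/III-4 ? II-4×II-5: mm|Mm|MM
⇒ M over [I-1,I-2,II-1,II-2,II-3,II-4,II-5,III-1,III-2,III-3,III-4]: 2580 consistent
S/I-1 ? ·: ss|Ss
S/I-2 aff ·: Ss
S/II-1 aff I-1×I-2: Ss
S/II-2 un ·: ss
S/II-3 un I-1×I-2: ss
S/II-4 ? I-1×I-2: ss|Ss|SS
S/II-5 ? ·: ss|Ss|SS
S/III-1 ? II-1×II-2: ss|Ss
S/III-2 aff II-1×II-2: Ss
S/III-3 un II-1×II-2: ss
S/III-4 ? II-4×II-5: ss|Ss|SS
⇒ S over [I-1,I-2,II-1,II-2,II-3,II-4,II-5,III-1,III-2,III-3,III-4]: 52 consistent

I-1 ∈ {KK MM Ss, KK MM ss, KK Mm Ss, KK Mm ss, KK mm Ss, KK mm ss, Kk MM Ss, Kk MM ss, Kk Mm Ss, Kk Mm ss, Kk mm Ss, Kk mm ss}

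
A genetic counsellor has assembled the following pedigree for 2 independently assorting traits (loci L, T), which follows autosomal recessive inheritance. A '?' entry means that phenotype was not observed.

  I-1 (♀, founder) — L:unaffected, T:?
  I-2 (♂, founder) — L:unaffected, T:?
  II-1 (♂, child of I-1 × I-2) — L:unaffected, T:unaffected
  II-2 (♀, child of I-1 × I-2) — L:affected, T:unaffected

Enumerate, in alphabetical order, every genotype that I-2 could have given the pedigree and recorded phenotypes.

L/I-1 un ·: Ll
L/I-2 un ·: Ll
L/II-1 un I-1×I-2: LL|Ll
L/II-2 aff I-1×I-2: ll
⇒ L over [I-1,I-2,II-1,II-2]: 2 consistent
T/I-1 ? ·: TT|Tt|tt
T/I-2 ? ·: TT|Tt|tt
T/II-1 un I-1×I-2: TT|Tt
T/II-2 un I-1×I-2: TT|Tt
⇒ T over [I-1,I-2,II-1,II-2]: 17 consistent

I-2 ∈ {Ll TT, Ll Tt, Ll tt}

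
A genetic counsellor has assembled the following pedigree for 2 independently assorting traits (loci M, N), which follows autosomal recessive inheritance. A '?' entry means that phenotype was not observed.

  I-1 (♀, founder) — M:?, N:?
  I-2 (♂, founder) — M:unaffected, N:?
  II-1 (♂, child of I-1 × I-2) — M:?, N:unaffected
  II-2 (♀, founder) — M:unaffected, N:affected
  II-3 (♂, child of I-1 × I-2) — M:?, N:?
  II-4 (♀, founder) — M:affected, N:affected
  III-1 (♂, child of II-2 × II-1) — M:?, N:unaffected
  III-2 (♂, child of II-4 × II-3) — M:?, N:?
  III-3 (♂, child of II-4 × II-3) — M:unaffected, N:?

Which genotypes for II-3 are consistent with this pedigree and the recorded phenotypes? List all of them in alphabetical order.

M/I-1 ? ·: MM|Mm|mm
M/I-2 un ·: MM|Mm
M/II-1 ? I-1×I-2: MM|Mm|mm
M/II-2 un ·: MM|Mm
M/II-3 ? I-1×I-2: MM|Mm
M/II-4 aff ·: mm
M/III-1 ? II-2×II-1: MM|Mm|mm
M/III-2 ? II-4×II-3: Mm|mm
M/III-3 un II-4×II-3: Mm
⇒ M over [I-1,I-2,II-1,II-2,II-3,II-4,III-1,III-2,III-3]: 110 consistent
N/I-1 ? ·: NN|Nn|nn
N/I-2 ? ·: NN|Nn|nn
N/II-1 un I-1×I-2: NN|Nn
N/II-2 aff ·: nn
N/II-3 ? I-1×I-2: NN|Nn|nn
N/II-4 aff ·: nn
N/III-1 un II-2×II-1: Nn
N/III-2 ? II-4×II-3: Nn|nn
N/III-3 ? II-4×II-3: Nn|nn
⇒ N over [I-1,I-2,II-1,II-2,II-3,II-4,III-1,III-2,III-3]: 51 consistent

II-3 ∈ {MM NN, MM Nn, MM nn, Mm NN, Mm Nn, Mm nn}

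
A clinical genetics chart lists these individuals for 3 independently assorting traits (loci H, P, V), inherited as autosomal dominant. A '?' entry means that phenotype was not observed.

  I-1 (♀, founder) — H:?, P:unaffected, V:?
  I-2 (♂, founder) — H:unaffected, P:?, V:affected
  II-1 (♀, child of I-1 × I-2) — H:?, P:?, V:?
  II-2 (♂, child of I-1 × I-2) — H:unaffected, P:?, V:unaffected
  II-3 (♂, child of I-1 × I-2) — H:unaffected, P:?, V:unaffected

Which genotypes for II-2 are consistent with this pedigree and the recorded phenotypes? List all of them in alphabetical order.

II-2 ∈ {hh Pp vv, hh pp vv}

H/I-1 ? ·: hh|Hh
H/I-2 un ·: hh
H/II-1 ? I-1×I-2: hh|Hh
H/II-2 un I-1×I-2: hh
H/II-3 un I-1×I-2: hh
⇒ H over [I-1,I-2,II-1,II-2,II-3]: 3 consistent
P/I-1 un ·: pp
P/I-2 ? ·: pp|Pp|PP
P/II-1 ? I-1×I-2: pp|Pp
P/II-2 ? I-1×I-2: pp|Pp
P/II-3 ? I-1×I-2: pp|Pp
⇒ P over [I-1,I-2,II-1,II-2,II-3]: 10 consistent
V/I-1 ? ·: vv|Vv
V/I-2 aff ·: Vv
V/II-1 ? I-1×I-2: vv|Vv|VV
V/II-2 un I-1×I-2: vv
V/II-3 un I-1×I-2: vv
⇒ V over [I-1,I-2,II-1,II-2,II-3]: 5 consistent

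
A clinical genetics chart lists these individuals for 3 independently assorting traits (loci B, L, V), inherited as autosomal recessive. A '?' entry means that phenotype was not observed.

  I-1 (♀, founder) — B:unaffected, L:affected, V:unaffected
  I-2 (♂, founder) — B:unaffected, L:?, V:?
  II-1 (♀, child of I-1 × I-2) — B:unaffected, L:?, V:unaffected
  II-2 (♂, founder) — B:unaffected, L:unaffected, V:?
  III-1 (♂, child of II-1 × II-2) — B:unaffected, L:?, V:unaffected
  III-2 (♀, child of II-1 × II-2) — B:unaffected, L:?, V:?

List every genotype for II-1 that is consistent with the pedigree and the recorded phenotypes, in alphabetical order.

II-1 ∈ {BB Ll VV, BB Ll Vv, BB ll VV, BB ll Vv, Bb Ll VV, Bb Ll Vv, Bb ll VV, Bb ll Vv}

B/I-1 un ·: BB|Bb
B/I-2 un ·: BB|Bb
B/II-1 un I-1×I-2: BB|Bb
B/II-2 un ·: BB|Bb
B/III-1 un II-1×II-2: BB|Bb
B/III-2 un II-1×II-2: BB|Bb
⇒ B over [I-1,I-2,II-1,II-2,III-1,III-2]: 44 consistent
L/I-1 aff ·: ll
L/I-2 ? ·: LL|Ll|ll
L/II-1 ? I-1×I-2: Ll|ll
L/II-2 un ·: LL|Ll
L/III-1 ? II-1×II-2: LL|Ll|ll
L/III-2 ? II-1×II-2: LL|Ll|ll
⇒ L over [I-1,I-2,II-1,II-2,III-1,III-2]: 36 consistent
V/I-1 un ·: VV|Vv
V/I-2 ? ·: VV|Vv|vv
V/II-1 un I-1×I-2: VV|Vv
V/II-2 ? ·: VV|Vv|vv
V/III-1 un II-1×II-2: VV|Vv
V/III-2 ? II-1×II-2: VV|Vv|vv
⇒ V over [I-1,I-2,II-1,II-2,III-1,III-2]: 84 consistent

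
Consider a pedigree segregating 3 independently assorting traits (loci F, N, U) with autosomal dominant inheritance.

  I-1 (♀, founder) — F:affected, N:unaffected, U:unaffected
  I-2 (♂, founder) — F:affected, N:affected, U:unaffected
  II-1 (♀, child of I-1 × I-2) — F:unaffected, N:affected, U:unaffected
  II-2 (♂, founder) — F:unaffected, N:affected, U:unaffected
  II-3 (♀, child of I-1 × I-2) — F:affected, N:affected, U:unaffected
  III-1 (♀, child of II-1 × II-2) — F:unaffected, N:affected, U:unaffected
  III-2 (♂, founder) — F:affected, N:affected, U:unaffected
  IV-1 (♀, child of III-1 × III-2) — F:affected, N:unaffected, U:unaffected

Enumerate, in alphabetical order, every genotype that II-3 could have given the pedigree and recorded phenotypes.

II-3 ∈ {FF Nn uu, Ff Nn uu}

F/I-1 aff ·: Ff
F/I-2 aff ·: Ff
F/II-1 un I-1×I-2: ff
F/II-2 un ·: ff
F/II-3 aff I-1×I-2: Ff|FF
F/III-1 un II-1×II-2: ff
F/III-2 aff ·: Ff|FF
F/IV-1 aff III-1×III-2: Ff
⇒ F over [I-1,I-2,II-1,II-2,II-3,III-1,III-2,IV-1]: 4 consistent
N/I-1 un ·: nn
N/I-2 aff ·: Nn|NN
N/II-1 aff I-1×I-2: Nn
N/II-2 aff ·: Nn|NN
N/II-3 aff I-1×I-2: Nn
N/III-1 aff II-1×II-2: Nn
N/III-2 aff ·: Nn
N/IV-1 un III-1×III-2: nn
⇒ N over [I-1,I-2,II-1,II-2,II-3,III-1,III-2,IV-1]: 4 consistent
U/I-1 un ·: uu
U/I-2 un ·: uu
U/II-1 un I-1×I-2: uu
U/II-2 un ·: uu
U/II-3 un I-1×I-2: uu
U/III-1 un II-1×II-2: uu
U/III-2 un ·: uu
U/IV-1 un III-1×III-2: uu
⇒ U over [I-1,I-2,II-1,II-2,II-3,III-1,III-2,IV-1]: 1 consistent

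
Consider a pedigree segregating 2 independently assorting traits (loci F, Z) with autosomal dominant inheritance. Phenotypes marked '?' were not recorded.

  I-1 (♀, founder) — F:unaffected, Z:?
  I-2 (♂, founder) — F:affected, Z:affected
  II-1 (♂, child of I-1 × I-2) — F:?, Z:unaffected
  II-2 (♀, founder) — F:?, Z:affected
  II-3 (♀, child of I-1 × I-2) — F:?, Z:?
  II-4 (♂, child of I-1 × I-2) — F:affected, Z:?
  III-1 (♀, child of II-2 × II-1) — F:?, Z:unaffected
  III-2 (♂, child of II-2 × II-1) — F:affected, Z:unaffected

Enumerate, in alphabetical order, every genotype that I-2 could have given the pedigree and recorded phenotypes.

I-2 ∈ {FF Zz, Ff Zz}

F/I-1 un ·: ff
F/I-2 aff ·: Ff|FF
F/II-1 ? I-1×I-2: ff|Ff
F/II-2 ? ·: ff|Ff|FF
F/II-3 ? I-1×I-2: ff|Ff
F/II-4 aff I-1×I-2: Ff
F/III-1 ? II-2×II-1: ff|Ff|FF
F/III-2 aff II-2×II-1: Ff|FF
⇒ F over [I-1,I-2,II-1,II-2,II-3,II-4,III-1,III-2]: 42 consistent
Z/I-1 ? ·: zz|Zz
Z/I-2 aff ·: Zz
Z/II-1 un I-1×I-2: zz
Z/II-2 aff ·: Zz
Z/II-3 ? I-1×I-2: zz|Zz|ZZ
Z/II-4 ? I-1×I-2: zz|Zz|ZZ
Z/III-1 un II-2×II-1: zz
Z/III-2 un II-2×II-1: zz
⇒ Z over [I-1,I-2,II-1,II-2,II-3,II-4,III-1,III-2]: 13 consistent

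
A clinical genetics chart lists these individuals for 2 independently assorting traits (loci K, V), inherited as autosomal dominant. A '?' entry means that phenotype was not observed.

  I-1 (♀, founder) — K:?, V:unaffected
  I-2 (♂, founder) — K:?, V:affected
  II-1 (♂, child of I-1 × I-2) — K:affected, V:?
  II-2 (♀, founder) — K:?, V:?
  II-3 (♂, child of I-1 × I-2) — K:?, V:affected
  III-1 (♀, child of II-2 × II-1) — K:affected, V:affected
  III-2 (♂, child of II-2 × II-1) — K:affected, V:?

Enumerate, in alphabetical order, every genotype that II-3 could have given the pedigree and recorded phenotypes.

II-3 ∈ {KK Vv, Kk Vv, kk Vv}

K/I-1 ? ·: kk|Kk|KK
K/I-2 ? ·: kk|Kk|KK
K/II-1 aff I-1×I-2: Kk|KK
K/II-2 ? ·: kk|Kk|KK
K/II-3 ? I-1×I-2: kk|Kk|KK
K/III-1 aff II-2×II-1: Kk|KK
K/III-2 aff II-2×II-1: Kk|KK
⇒ K over [I-1,I-2,II-1,II-2,II-3,III-1,III-2]: 165 consistent
V/I-1 un ·: vv
V/I-2 aff ·: Vv|VV
V/II-1 ? I-1×I-2: vv|Vv
V/II-2 ? ·: vv|Vv|VV
V/II-3 aff I-1×I-2: Vv
V/III-1 aff II-2×II-1: Vv|VV
V/III-2 ? II-2×II-1: vv|Vv|VV
⇒ V over [I-1,I-2,II-1,II-2,II-3,III-1,III-2]: 27 consistent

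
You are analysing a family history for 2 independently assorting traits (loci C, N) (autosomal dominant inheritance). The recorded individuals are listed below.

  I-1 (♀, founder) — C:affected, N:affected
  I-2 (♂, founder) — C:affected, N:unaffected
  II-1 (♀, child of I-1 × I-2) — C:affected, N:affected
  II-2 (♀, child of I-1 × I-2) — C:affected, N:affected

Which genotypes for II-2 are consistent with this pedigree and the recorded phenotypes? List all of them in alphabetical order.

II-2 ∈ {CC Nn, Cc Nn}

C/I-1 aff ·: Cc|CC
C/I-2 aff ·: Cc|CC
C/II-1 aff I-1×I-2: Cc|CC
C/II-2 aff I-1×I-2: Cc|CC
⇒ C over [I-1,I-2,II-1,II-2]: 13 consistent
N/I-1 aff ·: Nn|NN
N/I-2 un ·: nn
N/II-1 aff I-1×I-2: Nn
N/II-2 aff I-1×I-2: Nn
⇒ N over [I-1,I-2,II-1,II-2]: 2 consistent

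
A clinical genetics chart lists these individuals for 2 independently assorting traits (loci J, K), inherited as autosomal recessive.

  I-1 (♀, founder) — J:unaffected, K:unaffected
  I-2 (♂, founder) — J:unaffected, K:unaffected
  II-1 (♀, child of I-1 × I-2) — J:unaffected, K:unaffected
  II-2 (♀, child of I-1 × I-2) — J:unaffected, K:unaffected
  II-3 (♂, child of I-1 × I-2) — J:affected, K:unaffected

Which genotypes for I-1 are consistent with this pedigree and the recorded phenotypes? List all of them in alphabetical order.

I-1 ∈ {Jj KK, Jj Kk}

J/I-1 un ·: Jj
J/I-2 un ·: Jj
J/II-1 un I-1×I-2: JJ|Jj
J/II-2 un I-1×I-2: JJ|Jj
J/II-3 aff I-1×I-2: jj
⇒ J over [I-1,I-2,II-1,II-2,II-3]: 4 consistent
K/I-1 un ·: KK|Kk
K/I-2 un ·: KK|Kk
K/II-1 un I-1×I-2: KK|Kk
K/II-2 un I-1×I-2: KK|Kk
K/II-3 un I-1×I-2: KK|Kk
⇒ K over [I-1,I-2,II-1,II-2,II-3]: 25 consistent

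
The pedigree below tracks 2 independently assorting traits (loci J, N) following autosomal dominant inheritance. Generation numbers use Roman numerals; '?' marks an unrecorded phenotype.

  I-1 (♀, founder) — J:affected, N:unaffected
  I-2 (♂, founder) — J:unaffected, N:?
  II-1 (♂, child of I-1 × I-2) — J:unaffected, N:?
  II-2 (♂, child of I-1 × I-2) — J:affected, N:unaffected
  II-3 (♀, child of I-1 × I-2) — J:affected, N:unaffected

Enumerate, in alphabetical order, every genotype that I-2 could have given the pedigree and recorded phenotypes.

I-2 ∈ {jj Nn, jj nn}

J/I-1 aff ·: Jj
J/I-2 un ·: jj
J/II-1 un I-1×I-2: jj
J/II-2 aff I-1×I-2: Jj
J/II-3 aff I-1×I-2: Jj
⇒ J over [I-1,I-2,II-1,II-2,II-3]: 1 consistent
N/I-1 un ·: nn
N/I-2 ? ·: nn|Nn
N/II-1 ? I-1×I-2: nn|Nn
N/II-2 un I-1×I-2: nn
N/II-3 un I-1×I-2: nn
⇒ N over [I-1,I-2,II-1,II-2,II-3]: 3 consistent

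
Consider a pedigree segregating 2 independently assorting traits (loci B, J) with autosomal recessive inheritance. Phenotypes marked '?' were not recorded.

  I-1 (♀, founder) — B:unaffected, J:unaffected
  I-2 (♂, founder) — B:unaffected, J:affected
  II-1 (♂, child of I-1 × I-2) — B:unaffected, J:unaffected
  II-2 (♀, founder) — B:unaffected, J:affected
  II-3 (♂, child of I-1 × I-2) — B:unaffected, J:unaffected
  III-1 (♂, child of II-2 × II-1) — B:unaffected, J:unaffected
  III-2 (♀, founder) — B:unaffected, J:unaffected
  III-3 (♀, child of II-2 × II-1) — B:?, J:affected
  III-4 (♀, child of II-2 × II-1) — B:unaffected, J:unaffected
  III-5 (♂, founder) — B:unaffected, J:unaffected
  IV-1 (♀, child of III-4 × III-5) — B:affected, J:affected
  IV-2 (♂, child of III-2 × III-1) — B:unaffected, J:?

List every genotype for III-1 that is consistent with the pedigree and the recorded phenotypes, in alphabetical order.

B/I-1 un ·: BB|Bb
B/I-2 un ·: BB|Bb
B/II-1 un I-1×I-2: BB|Bb
B/II-2 un ·: BB|Bb
B/II-3 un I-1×I-2: BB|Bb
B/III-1 un II-2×II-1: BB|Bb
B/III-2 un ·: BB|Bb
B/III-3 ? II-2×II-1: BB|Bb|bb
B/III-4 un II-2×II-1: Bb
B/III-5 un ·: Bb
B/IV-1 aff III-4×III-5: bb
B/IV-2 un III-2×III-1: BB|Bb
⇒ B over [I-1,I-2,II-1,II-2,II-3,III-1,III-2,III-3,III-4,III-5,IV-1,IV-2]: 308 consistent
J/I-1 un ·: JJ|Jj
J/I-2 aff ·: jj
J/II-1 un I-1×I-2: Jj
J/II-2 aff ·: jj
J/II-3 un I-1×I-2: Jj
J/III-1 un II-2×II-1: Jj
J/III-2 un ·: JJ|Jj
J/III-3 aff II-2×II-1: jj
J/III-4 un II-2×II-1: Jj
J/III-5 un ·: Jj
J/IV-1 aff III-4×III-5: jj
J/IV-2 ? III-2×III-1: JJ|Jj|jj
⇒ J over [I-1,I-2,II-1,II-2,II-3,III-1,III-2,III-3,III-4,III-5,IV-1,IV-2]: 10 consistent

III-1 ∈ {BB Jj, Bb Jj}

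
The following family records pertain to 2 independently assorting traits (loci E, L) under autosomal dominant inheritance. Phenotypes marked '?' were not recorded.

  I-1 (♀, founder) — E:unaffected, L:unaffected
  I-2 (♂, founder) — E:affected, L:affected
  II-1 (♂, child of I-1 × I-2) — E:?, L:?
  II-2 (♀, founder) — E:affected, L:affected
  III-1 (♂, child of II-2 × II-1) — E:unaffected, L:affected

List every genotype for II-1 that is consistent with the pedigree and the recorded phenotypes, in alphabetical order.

II-1 ∈ {Ee Ll, Ee ll, ee Ll, ee ll}

E/I-1 un ·: ee
E/I-2 aff ·: Ee|EE
E/II-1 ? I-1×I-2: ee|Ee
E/II-2 aff ·: Ee
E/III-1 un II-2×II-1: ee
⇒ E over [I-1,I-2,II-1,II-2,III-1]: 3 consistent
L/I-1 un ·: ll
L/I-2 aff ·: Ll|LL
L/II-1 ? I-1×I-2: ll|Ll
L/II-2 aff ·: Ll|LL
L/III-1 aff II-2×II-1: Ll|LL
⇒ L over [I-1,I-2,II-1,II-2,III-1]: 10 consistent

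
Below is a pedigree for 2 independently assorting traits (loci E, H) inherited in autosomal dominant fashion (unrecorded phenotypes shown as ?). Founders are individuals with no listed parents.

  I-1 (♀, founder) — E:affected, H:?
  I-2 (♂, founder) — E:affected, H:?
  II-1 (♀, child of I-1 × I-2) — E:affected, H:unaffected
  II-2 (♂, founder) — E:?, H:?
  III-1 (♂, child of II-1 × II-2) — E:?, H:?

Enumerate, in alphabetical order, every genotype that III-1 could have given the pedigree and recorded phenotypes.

E/I-1 aff ·: Ee|EE
E/I-2 aff ·: Ee|EE
E/II-1 aff I-1×I-2: Ee|EE
E/II-2 ? ·: ee|Ee|EE
E/III-1 ? II-1×II-2: ee|Ee|EE
⇒ E over [I-1,I-2,II-1,II-2,III-1]: 37 consistent
H/I-1 ? ·: hh|Hh
H/I-2 ? ·: hh|Hh
H/II-1 un I-1×I-2: hh
H/II-2 ? ·: hh|Hh|HH
H/III-1 ? II-1×II-2: hh|Hh
⇒ H over [I-1,I-2,II-1,II-2,III-1]: 16 consistent

III-1 ∈ {EE Hh, EE hh, Ee Hh, Ee hh, ee Hh, ee hh}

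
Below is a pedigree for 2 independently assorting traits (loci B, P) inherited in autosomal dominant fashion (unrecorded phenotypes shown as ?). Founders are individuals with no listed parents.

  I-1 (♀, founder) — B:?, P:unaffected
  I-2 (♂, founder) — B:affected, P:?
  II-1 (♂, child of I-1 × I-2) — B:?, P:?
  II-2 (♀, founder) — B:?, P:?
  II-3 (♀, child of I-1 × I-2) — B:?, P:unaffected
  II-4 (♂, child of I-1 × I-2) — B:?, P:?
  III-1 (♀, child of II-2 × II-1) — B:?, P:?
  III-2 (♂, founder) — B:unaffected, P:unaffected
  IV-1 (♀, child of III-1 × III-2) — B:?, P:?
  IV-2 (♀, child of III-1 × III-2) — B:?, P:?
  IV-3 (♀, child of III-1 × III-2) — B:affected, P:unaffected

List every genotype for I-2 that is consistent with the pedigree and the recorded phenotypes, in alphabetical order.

I-2 ∈ {BB Pp, BB pp, Bb Pp, Bb pp}

B/I-1 ? ·: bb|Bb|BB
B/I-2 aff ·: Bb|BB
B/II-1 ? I-1×I-2: bb|Bb|BB
B/II-2 ? ·: bb|Bb|BB
B/II-3 ? I-1×I-2: bb|Bb|BB
B/II-4 ? I-1×I-2: bb|Bb|BB
B/III-1 ? II-2×II-1: Bb|BB
B/III-2 un ·: bb
B/IV-1 ? III-1×III-2: bb|Bb
B/IV-2 ? III-1×III-2: bb|Bb
B/IV-3 aff III-1×III-2: Bb
⇒ B over [I-1,I-2,II-1,II-2,II-3,II-4,III-1,III-2,IV-1,IV-2,IV-3]: 592 consistent
P/I-1 un ·: pp
P/I-2 ? ·: pp|Pp
P/II-1 ? I-1×I-2: pp|Pp
P/II-2 ? ·: pp|Pp|PP
P/II-3 un I-1×I-2: pp
P/II-4 ? I-1×I-2: pp|Pp
P/III-1 ? II-2×II-1: pp|Pp
P/III-2 un ·: pp
P/IV-1 ? III-1×III-2: pp|Pp
P/IV-2 ? III-1×III-2: pp|Pp
P/IV-3 un III-1×III-2: pp
⇒ P over [I-1,I-2,II-1,II-2,II-3,II-4,III-1,III-2,IV-1,IV-2,IV-3]: 58 consistent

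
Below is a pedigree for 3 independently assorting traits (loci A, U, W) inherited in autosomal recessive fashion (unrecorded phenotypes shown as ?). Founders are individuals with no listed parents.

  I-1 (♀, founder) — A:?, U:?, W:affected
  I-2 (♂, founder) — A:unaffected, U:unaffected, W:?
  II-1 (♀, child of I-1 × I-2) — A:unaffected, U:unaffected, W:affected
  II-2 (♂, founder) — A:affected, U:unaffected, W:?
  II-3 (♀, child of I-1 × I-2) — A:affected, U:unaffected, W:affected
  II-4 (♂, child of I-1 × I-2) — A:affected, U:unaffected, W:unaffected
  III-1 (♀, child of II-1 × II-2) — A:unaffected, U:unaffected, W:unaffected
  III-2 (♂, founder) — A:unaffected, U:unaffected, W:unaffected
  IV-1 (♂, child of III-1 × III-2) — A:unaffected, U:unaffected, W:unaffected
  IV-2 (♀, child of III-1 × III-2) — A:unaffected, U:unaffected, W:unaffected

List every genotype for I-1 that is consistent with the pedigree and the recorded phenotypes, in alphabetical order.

I-1 ∈ {Aa UU ww, Aa Uu ww, Aa uu ww, aa UU ww, aa Uu ww, aa uu ww}

A/I-1 ? ·: Aa|aa
A/I-2 un ·: Aa
A/II-1 un I-1×I-2: AA|Aa
A/II-2 aff ·: aa
A/II-3 aff I-1×I-2: aa
A/II-4 aff I-1×I-2: aa
A/III-1 un II-1×II-2: Aa
A/III-2 un ·: AA|Aa
A/IV-1 un III-1×III-2: AA|Aa
A/IV-2 un III-1×III-2: AA|Aa
⇒ A over [I-1,I-2,II-1,II-2,II-3,II-4,III-1,III-2,IV-1,IV-2]: 24 consistent
U/I-1 ? ·: UU|Uu|uu
U/I-2 un ·: UU|Uu
U/II-1 un I-1×I-2: UU|Uu
U/II-2 un ·: UU|Uu
U/II-3 un I-1×I-2: UU|Uu
U/II-4 un I-1×I-2: UU|Uu
U/III-1 un II-1×II-2: UU|Uu
U/III-2 un ·: UU|Uu
U/IV-1 un III-1×III-2: UU|Uu
U/IV-2 un III-1×III-2: UU|Uu
⇒ U over [I-1,I-2,II-1,II-2,II-3,II-4,III-1,III-2,IV-1,IV-2]: 598 consistent
W/I-1 aff ·: ww
W/I-2 ? ·: Ww
W/II-1 aff I-1×I-2: ww
W/II-2 ? ·: WW|Ww
W/II-3 aff I-1×I-2: ww
W/II-4 un I-1×I-2: Ww
W/III-1 un II-1×II-2: Ww
W/III-2 un ·: WW|Ww
W/IV-1 un III-1×III-2: WW|Ww
W/IV-2 un III-1×III-2: WW|Ww
⇒ W over [I-1,I-2,II-1,II-2,II-3,II-4,III-1,III-2,IV-1,IV-2]: 16 consistent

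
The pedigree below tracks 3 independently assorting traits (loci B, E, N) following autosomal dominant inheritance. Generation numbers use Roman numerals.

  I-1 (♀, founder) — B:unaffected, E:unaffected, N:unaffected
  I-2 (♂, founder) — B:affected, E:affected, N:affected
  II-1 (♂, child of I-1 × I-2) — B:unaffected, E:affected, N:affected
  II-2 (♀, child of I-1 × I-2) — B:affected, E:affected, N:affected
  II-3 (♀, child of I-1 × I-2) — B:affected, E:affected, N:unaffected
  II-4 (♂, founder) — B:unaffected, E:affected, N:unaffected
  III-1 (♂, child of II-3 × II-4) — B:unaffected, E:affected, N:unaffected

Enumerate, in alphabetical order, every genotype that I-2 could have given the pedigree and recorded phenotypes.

I-2 ∈ {Bb EE Nn, Bb Ee Nn}

B/I-1 un ·: bb
B/I-2 aff ·: Bb
B/II-1 un I-1×I-2: bb
B/II-2 aff I-1×I-2: Bb
B/II-3 aff I-1×I-2: Bb
B/II-4 un ·: bb
B/III-1 un II-3×II-4: bb
⇒ B over [I-1,I-2,II-1,II-2,II-3,II-4,III-1]: 1 consistent
E/I-1 un ·: ee
E/I-2 aff ·: Ee|EE
E/II-1 aff I-1×I-2: Ee
E/II-2 aff I-1×I-2: Ee
E/II-3 aff I-1×I-2: Ee
E/II-4 aff ·: Ee|EE
E/III-1 aff II-3×II-4: Ee|EE
⇒ E over [I-1,I-2,II-1,II-2,II-3,II-4,III-1]: 8 consistent
N/I-1 un ·: nn
N/I-2 aff ·: Nn
N/II-1 aff I-1×I-2: Nn
N/II-2 aff I-1×I-2: Nn
N/II-3 un I-1×I-2: nn
N/II-4 un ·: nn
N/III-1 un II-3×II-4: nn
⇒ N over [I-1,I-2,II-1,II-2,II-3,II-4,III-1]: 1 consistent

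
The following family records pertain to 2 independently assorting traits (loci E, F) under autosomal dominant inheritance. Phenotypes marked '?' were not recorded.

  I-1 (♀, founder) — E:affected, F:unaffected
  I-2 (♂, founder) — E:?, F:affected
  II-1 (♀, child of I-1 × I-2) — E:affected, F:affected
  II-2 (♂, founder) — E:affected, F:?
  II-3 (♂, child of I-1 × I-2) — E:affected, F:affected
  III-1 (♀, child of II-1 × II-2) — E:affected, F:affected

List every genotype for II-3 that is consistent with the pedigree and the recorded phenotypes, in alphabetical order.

II-3 ∈ {EE Ff, Ee Ff}

E/I-1 aff ·: Ee|EE
E/I-2 ? ·: ee|Ee|EE
E/II-1 aff I-1×I-2: Ee|EE
E/II-2 aff ·: Ee|EE
E/II-3 aff I-1×I-2: Ee|EE
E/III-1 aff II-1×II-2: Ee|EE
⇒ E over [I-1,I-2,II-1,II-2,II-3,III-1]: 53 consistent
F/I-1 un ·: ff
F/I-2 aff ·: Ff|FF
F/II-1 aff I-1×I-2: Ff
F/II-2 ? ·: ff|Ff|FF
F/II-3 aff I-1×I-2: Ff
F/III-1 aff II-1×II-2: Ff|FF
⇒ F over [I-1,I-2,II-1,II-2,II-3,III-1]: 10 consistent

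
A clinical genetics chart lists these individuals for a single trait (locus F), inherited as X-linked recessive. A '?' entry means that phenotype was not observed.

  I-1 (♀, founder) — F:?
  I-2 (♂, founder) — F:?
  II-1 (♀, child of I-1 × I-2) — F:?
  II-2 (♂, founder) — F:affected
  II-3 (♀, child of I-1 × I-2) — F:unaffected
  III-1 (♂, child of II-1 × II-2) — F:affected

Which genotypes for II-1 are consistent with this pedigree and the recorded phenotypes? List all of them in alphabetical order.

II-1 ∈ {X^FX^f, X^fX^f}

F/I-1 ? ·: X^FX^F|X^FX^f|X^fX^f
F/I-2 ? ·: X^FY|X^fY
F/II-1 ? I-1×I-2: X^FX^f|X^fX^f
F/II-2 aff ·: X^fY
F/II-3 un I-1×I-2: X^FX^F|X^FX^f
F/III-1 aff II-1×II-2: X^fY
⇒ F over [I-1,I-2,II-1,II-2,II-3,III-1]: 6 consistent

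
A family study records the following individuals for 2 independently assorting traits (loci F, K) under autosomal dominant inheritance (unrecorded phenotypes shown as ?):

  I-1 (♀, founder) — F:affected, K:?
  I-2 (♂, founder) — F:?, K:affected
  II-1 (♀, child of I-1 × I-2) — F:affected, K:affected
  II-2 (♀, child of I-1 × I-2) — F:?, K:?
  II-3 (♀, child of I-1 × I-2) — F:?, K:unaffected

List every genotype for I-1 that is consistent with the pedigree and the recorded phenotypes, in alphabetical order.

F/I-1 aff ·: Ff|FF
F/I-2 ? ·: ff|Ff|FF
F/II-1 aff I-1×I-2: Ff|FF
F/II-2 ? I-1×I-2: ff|Ff|FF
F/II-3 ? I-1×I-2: ff|Ff|FF
⇒ F over [I-1,I-2,II-1,II-2,II-3]: 40 consistent
K/I-1 ? ·: kk|Kk
K/I-2 aff ·: Kk
K/II-1 aff I-1×I-2: Kk|KK
K/II-2 ? I-1×I-2: kk|Kk|KK
K/II-3 un I-1×I-2: kk
⇒ K over [I-1,I-2,II-1,II-2,II-3]: 8 consistent

I-1 ∈ {FF Kk, FF kk, Ff Kk, Ff kk}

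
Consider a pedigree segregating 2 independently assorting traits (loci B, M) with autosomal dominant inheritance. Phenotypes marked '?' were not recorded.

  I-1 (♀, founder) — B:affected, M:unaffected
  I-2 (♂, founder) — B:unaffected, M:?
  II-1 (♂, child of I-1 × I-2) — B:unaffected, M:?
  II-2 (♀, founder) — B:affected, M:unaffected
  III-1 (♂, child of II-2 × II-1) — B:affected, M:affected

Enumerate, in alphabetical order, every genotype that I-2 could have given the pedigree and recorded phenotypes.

I-2 ∈ {bb MM, bb Mm}

B/I-1 aff ·: Bb
B/I-2 un ·: bb
B/II-1 un I-1×I-2: bb
B/II-2 aff ·: Bb|BB
B/III-1 aff II-2×II-1: Bb
⇒ B over [I-1,I-2,II-1,II-2,III-1]: 2 consistent
M/I-1 un ·: mm
M/I-2 ? ·: Mm|MM
M/II-1 ? I-1×I-2: Mm
M/II-2 un ·: mm
M/III-1 aff II-2×II-1: Mm
⇒ M over [I-1,I-2,II-1,II-2,III-1]: 2 consistent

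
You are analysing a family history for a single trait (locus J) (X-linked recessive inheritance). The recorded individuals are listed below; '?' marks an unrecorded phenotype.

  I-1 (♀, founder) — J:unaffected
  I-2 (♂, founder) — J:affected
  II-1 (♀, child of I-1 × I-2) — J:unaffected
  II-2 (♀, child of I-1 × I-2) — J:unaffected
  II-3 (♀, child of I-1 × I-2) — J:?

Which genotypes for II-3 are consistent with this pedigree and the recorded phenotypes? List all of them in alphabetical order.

J/I-1 un ·: X^JX^J|X^JX^j
J/I-2 aff ·: X^jY
J/II-1 un I-1×I-2: X^JX^j
J/II-2 un I-1×I-2: X^JX^j
J/II-3 ? I-1×I-2: X^JX^j|X^jX^j
⇒ J over [I-1,I-2,II-1,II-2,II-3]: 3 consistent

II-3 ∈ {X^JX^j, X^jX^j}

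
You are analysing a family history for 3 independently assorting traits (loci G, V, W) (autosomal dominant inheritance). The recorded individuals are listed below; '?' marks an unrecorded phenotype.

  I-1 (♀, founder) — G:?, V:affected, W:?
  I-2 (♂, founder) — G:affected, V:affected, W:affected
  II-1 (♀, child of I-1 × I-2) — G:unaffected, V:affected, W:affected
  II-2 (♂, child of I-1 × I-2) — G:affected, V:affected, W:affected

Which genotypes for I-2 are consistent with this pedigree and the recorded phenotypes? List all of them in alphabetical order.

I-2 ∈ {Gg VV WW, Gg VV Ww, Gg Vv WW, Gg Vv Ww}

G/I-1 ? ·: gg|Gg
G/I-2 aff ·: Gg
G/II-1 un I-1×I-2: gg
G/II-2 aff I-1×I-2: Gg|GG
⇒ G over [I-1,I-2,II-1,II-2]: 3 consistent
V/I-1 aff ·: Vv|VV
V/I-2 aff ·: Vv|VV
V/II-1 aff I-1×I-2: Vv|VV
V/II-2 aff I-1×I-2: Vv|VV
⇒ V over [I-1,I-2,II-1,II-2]: 13 consistent
W/I-1 ? ·: ww|Ww|WW
W/I-2 aff ·: Ww|WW
W/II-1 aff I-1×I-2: Ww|WW
W/II-2 aff I-1×I-2: Ww|WW
⇒ W over [I-1,I-2,II-1,II-2]: 15 consistent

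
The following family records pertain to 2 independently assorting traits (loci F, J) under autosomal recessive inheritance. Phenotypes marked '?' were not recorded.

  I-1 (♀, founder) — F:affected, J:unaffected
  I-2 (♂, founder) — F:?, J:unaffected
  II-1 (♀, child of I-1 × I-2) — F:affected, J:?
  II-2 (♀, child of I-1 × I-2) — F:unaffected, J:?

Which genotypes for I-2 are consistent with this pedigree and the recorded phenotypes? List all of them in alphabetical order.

F/I-1 aff ·: ff
F/I-2 ? ·: Ff
F/II-1 aff I-1×I-2: ff
F/II-2 un I-1×I-2: Ff
⇒ F over [I-1,I-2,II-1,II-2]: 1 consistent
J/I-1 un ·: JJ|Jj
J/I-2 un ·: JJ|Jj
J/II-1 ? I-1×I-2: JJ|Jj|jj
J/II-2 ? I-1×I-2: JJ|Jj|jj
⇒ J over [I-1,I-2,II-1,II-2]: 18 consistent

I-2 ∈ {Ff JJ, Ff Jj}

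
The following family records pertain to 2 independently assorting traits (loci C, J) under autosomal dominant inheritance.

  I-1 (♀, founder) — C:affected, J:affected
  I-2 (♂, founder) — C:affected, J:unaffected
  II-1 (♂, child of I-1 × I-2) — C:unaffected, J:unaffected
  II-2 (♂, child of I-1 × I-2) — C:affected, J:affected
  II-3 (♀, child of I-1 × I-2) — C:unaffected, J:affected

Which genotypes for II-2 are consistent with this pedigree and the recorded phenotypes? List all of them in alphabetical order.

II-2 ∈ {CC Jj, Cc Jj}

C/I-1 aff ·: Cc
C/I-2 aff ·: Cc
C/II-1 un I-1×I-2: cc
C/II-2 aff I-1×I-2: Cc|CC
C/II-3 un I-1×I-2: cc
⇒ C over [I-1,I-2,II-1,II-2,II-3]: 2 consistent
J/I-1 aff ·: Jj
J/I-2 un ·: jj
J/II-1 un I-1×I-2: jj
J/II-2 aff I-1×I-2: Jj
J/II-3 aff I-1×I-2: Jj
⇒ J over [I-1,I-2,II-1,II-2,II-3]: 1 consistent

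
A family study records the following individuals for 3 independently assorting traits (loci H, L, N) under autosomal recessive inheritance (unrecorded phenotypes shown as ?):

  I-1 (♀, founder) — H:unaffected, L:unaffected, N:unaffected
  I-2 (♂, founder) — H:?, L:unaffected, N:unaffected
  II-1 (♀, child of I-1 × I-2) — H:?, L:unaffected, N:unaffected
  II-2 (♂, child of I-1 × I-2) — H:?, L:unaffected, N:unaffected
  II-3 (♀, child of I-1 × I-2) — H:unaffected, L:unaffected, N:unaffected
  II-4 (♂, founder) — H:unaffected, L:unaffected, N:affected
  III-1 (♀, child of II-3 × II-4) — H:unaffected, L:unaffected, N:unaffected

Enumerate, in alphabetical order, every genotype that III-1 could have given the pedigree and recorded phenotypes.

H/I-1 un ·: HH|Hh
H/I-2 ? ·: HH|Hh|hh
H/II-1 ? I-1×I-2: HH|Hh|hh
H/II-2 ? I-1×I-2: HH|Hh|hh
H/II-3 un I-1×I-2: HH|Hh
H/II-4 un ·: HH|Hh
H/III-1 un II-3×II-4: HH|Hh
⇒ H over [I-1,I-2,II-1,II-2,II-3,II-4,III-1]: 142 consistent
L/I-1 un ·: LL|Ll
L/I-2 un ·: LL|Ll
L/II-1 un I-1×I-2: LL|Ll
L/II-2 un I-1×I-2: LL|Ll
L/II-3 un I-1×I-2: LL|Ll
L/II-4 un ·: LL|Ll
L/III-1 un II-3×II-4: LL|Ll
⇒ L over [I-1,I-2,II-1,II-2,II-3,II-4,III-1]: 87 consistent
N/I-1 un ·: NN|Nn
N/I-2 un ·: NN|Nn
N/II-1 un I-1×I-2: NN|Nn
N/II-2 un I-1×I-2: NN|Nn
N/II-3 un I-1×I-2: NN|Nn
N/II-4 aff ·: nn
N/III-1 un II-3×II-4: Nn
⇒ N over [I-1,I-2,II-1,II-2,II-3,II-4,III-1]: 25 consistent

III-1 ∈ {HH LL Nn, HH Ll Nn, Hh LL Nn, Hh Ll Nn}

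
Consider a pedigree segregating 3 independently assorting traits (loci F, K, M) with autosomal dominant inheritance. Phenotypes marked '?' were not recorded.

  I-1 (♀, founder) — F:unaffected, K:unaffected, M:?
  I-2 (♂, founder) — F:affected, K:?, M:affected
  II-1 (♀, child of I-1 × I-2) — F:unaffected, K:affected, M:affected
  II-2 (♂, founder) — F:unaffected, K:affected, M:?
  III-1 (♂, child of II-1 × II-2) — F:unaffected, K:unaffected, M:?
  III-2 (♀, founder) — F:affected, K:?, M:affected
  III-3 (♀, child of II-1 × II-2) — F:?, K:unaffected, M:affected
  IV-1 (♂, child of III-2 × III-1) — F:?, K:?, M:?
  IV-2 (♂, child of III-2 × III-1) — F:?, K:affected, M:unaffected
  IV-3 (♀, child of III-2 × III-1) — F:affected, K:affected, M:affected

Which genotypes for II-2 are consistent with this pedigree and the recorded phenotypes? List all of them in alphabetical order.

F/I-1 un ·: ff
F/I-2 aff ·: Ff
F/II-1 un I-1×I-2: ff
F/II-2 un ·: ff
F/III-1 un II-1×II-2: ff
F/III-2 aff ·: Ff|FF
F/III-3 ? II-1×II-2: ff
F/IV-1 ? III-2×III-1: ff|Ff
F/IV-2 ? III-2×III-1: ff|Ff
F/IV-3 aff III-2×III-1: Ff
⇒ F over [I-1,I-2,II-1,II-2,III-1,III-2,III-3,IV-1,IV-2,IV-3]: 5 consistent
K/I-1 un ·: kk
K/I-2 ? ·: Kk|KK
K/II-1 aff I-1×I-2: Kk
K/II-2 aff ·: Kk
K/III-1 un II-1×II-2: kk
K/III-2 ? ·: Kk|KK
K/III-3 un II-1×II-2: kk
K/IV-1 ? III-2×III-1: kk|Kk
K/IV-2 aff III-2×III-1: Kk
K/IV-3 aff III-2×III-1: Kk
⇒ K over [I-1,I-2,II-1,II-2,III-1,III-2,III-3,IV-1,IV-2,IV-3]: 6 consistent
M/I-1 ? ·: mm|Mm|MM
M/I-2 aff ·: Mm|MM
M/II-1 aff I-1×I-2: Mm|MM
M/II-2 ? ·: mm|Mm|MM
M/III-1 ? II-1×II-2: mm|Mm
M/III-2 aff ·: Mm
M/III-3 aff II-1×II-2: Mm|MM
M/IV-1 ? III-2×III-1: mm|Mm|MM
M/IV-2 un III-2×III-1: mm
M/IV-3 aff III-2×III-1: Mm|MM
⇒ M over [I-1,I-2,II-1,II-2,III-1,III-2,III-3,IV-1,IV-2,IV-3]: 252 consistent

II-2 ∈ {ff Kk MM, ff Kk Mm, ff Kk mm}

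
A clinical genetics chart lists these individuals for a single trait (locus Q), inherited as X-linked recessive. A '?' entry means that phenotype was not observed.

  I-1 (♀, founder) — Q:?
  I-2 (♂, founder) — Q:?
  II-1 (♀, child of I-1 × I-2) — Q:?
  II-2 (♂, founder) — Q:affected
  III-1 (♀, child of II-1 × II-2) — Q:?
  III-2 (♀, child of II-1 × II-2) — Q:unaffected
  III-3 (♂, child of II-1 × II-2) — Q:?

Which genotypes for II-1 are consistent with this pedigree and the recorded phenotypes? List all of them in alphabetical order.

II-1 ∈ {X^QX^Q, X^QX^q}

Q/I-1 ? ·: X^QX^Q|X^QX^q|X^qX^q
Q/I-2 ? ·: X^QY|X^qY
Q/II-1 ? I-1×I-2: X^QX^Q|X^QX^q
Q/II-2 aff ·: X^qY
Q/III-1 ? II-1×II-2: X^QX^q|X^qX^q
Q/III-2 un II-1×II-2: X^QX^q
Q/III-3 ? II-1×II-2: X^QY|X^qY
⇒ Q over [I-1,I-2,II-1,II-2,III-1,III-2,III-3]: 18 consistent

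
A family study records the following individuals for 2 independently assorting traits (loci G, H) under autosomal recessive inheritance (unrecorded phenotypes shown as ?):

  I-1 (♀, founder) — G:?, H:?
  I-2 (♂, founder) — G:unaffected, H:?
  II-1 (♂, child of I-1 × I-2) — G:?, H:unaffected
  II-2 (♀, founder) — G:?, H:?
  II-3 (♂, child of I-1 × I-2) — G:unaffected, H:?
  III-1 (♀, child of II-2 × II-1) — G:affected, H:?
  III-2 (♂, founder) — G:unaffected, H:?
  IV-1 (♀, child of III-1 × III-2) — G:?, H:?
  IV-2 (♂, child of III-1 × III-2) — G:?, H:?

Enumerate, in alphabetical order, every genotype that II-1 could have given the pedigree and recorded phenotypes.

II-1 ∈ {Gg HH, Gg Hh, gg HH, gg Hh}

G/I-1 ? ·: GG|Gg|gg
G/I-2 un ·: GG|Gg
G/II-1 ? I-1×I-2: Gg|gg
G/II-2 ? ·: Gg|gg
G/II-3 un I-1×I-2: GG|Gg
G/III-1 aff II-2×II-1: gg
G/III-2 un ·: GG|Gg
G/IV-1 ? III-1×III-2: Gg|gg
G/IV-2 ? III-1×III-2: Gg|gg
⇒ G over [I-1,I-2,II-1,II-2,II-3,III-1,III-2,IV-1,IV-2]: 110 consistent
H/I-1 ? ·: HH|Hh|hh
H/I-2 ? ·: HH|Hh|hh
H/II-1 un I-1×I-2: HH|Hh
H/II-2 ? ·: HH|Hh|hh
H/II-3 ? I-1×I-2: HH|Hh|hh
H/III-1 ? II-2×II-1: HH|Hh|hh
H/III-2 ? ·: HH|Hh|hh
H/IV-1 ? III-1×III-2: HH|Hh|hh
H/IV-2 ? III-1×III-2: HH|Hh|hh
⇒ H over [I-1,I-2,II-1,II-2,II-3,III-1,III-2,IV-1,IV-2]: 1343 consistent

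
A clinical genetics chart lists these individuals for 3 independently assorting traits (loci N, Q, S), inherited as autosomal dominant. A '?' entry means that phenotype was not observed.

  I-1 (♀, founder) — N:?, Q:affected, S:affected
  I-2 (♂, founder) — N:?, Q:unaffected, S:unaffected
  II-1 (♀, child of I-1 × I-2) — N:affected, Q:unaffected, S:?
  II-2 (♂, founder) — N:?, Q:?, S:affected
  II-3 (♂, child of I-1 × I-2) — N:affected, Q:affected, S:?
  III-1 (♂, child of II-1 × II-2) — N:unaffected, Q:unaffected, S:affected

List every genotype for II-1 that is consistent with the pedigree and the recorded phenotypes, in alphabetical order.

II-1 ∈ {Nn qq Ss, Nn qq ss}

N/I-1 ? ·: nn|Nn|NN
N/I-2 ? ·: nn|Nn|NN
N/II-1 aff I-1×I-2: Nn
N/II-2 ? ·: nn|Nn
N/II-3 aff I-1×I-2: Nn|NN
N/III-1 un II-1×II-2: nn
⇒ N over [I-1,I-2,II-1,II-2,II-3,III-1]: 20 consistent
Q/I-1 aff ·: Qq
Q/I-2 un ·: qq
Q/II-1 un I-1×I-2: qq
Q/II-2 ? ·: qq|Qq
Q/II-3 aff I-1×I-2: Qq
Q/III-1 un II-1×II-2: qq
⇒ Q over [I-1,I-2,II-1,II-2,II-3,III-1]: 2 consistent
S/I-1 aff ·: Ss|SS
S/I-2 un ·: ss
S/II-1 ? I-1×I-2: ss|Ss
S/II-2 aff ·: Ss|SS
S/II-3 ? I-1×I-2: ss|Ss
S/III-1 aff II-1×II-2: Ss|SS
⇒ S over [I-1,I-2,II-1,II-2,II-3,III-1]: 16 consistent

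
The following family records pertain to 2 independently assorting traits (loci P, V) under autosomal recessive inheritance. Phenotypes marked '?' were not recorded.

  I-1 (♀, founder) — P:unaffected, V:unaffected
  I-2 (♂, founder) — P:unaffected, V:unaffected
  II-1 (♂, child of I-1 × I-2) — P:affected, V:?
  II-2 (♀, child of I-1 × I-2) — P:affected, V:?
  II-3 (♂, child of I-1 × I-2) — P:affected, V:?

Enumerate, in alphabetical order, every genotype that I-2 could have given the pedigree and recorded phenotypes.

I-2 ∈ {Pp VV, Pp Vv}

P/I-1 un ·: Pp
P/I-2 un ·: Pp
P/II-1 aff I-1×I-2: pp
P/II-2 aff I-1×I-2: pp
P/II-3 aff I-1×I-2: pp
⇒ P over [I-1,I-2,II-1,II-2,II-3]: 1 consistent
V/I-1 un ·: VV|Vv
V/I-2 un ·: VV|Vv
V/II-1 ? I-1×I-2: VV|Vv|vv
V/II-2 ? I-1×I-2: VV|Vv|vv
V/II-3 ? I-1×I-2: VV|Vv|vv
⇒ V over [I-1,I-2,II-1,II-2,II-3]: 44 consistent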